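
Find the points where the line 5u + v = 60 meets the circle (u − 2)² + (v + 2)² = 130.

Substitute v = −5u + 60:
26u² − 624u + 3718 = 0  ⟹  u² − 24u + 143 = 0
u = 13 or u = 11, giving (13, −5) and (11, 5).

(11, 5) and (13, −5)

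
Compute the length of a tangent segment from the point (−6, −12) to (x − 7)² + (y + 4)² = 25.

With centre O = (7, −4), |OP|² = 233 and r² = 25.
By the tangent–radius right angle, tangent length = √(|PO|² − r²) = √208 = 4√13.

4√13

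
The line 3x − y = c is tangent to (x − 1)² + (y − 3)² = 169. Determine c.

For a tangent, require d(centre, line) = r = 13.
|3·1 − 1·3 − c| / √10 = 13
|c| = 13√10.

c = ±13√10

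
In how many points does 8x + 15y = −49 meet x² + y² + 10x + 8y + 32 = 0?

Substituting the line into the circle gives 289x² + 2074x + 3721 = 0.
Δ = 4301476 − 4301476 = 0.
A repeated root: the line is tangent.

1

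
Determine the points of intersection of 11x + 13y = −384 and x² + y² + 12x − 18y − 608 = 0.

Substitute y = (−384 − 11x)/13:
290x² + 13050x + 134560 = 0  ⟹  x² + 45x + 464 = 0
x = −16 or x = −29, giving (−16, −16) and (−29, −5).

(−29, −5) and (−16, −16)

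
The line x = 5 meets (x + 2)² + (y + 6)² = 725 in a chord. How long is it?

The line gives x = 5. Substituting into the circle:
y² + 12y − 640 = 0
y = 20 or y = −32, giving (5, 20) and (5, −32).
Chord length = distance between (5, 20) and (5, −32) = √2704 = 52.

52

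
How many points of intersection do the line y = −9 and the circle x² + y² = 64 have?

0

Substituting the line into the circle gives x² + 17 = 0.
Discriminant = (0)² − 4·1·(17) = −68 < 0.
No real roots: the line does not meet the circle.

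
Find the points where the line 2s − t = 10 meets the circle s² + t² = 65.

Substitute t = 2s − 10:
5s² − 40s + 35 = 0  ⟹  s² − 8s + 7 = 0
s = 7 or s = 1, giving (7, 4) and (1, −8).

(1, −8) and (7, 4)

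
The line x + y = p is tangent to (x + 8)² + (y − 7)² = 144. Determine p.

p = −1 ± 12√2

Tangency holds when the distance from the centre (−8, 7) to the line equals the radius 12:
|1·(−8) + 1·7 − p| / √2 = 12
|p − (−1)| = 12√2.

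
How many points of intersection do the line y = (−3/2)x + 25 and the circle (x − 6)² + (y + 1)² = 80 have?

Centre (6, −1), r² = 80. Distance² from centre to line = (−34)²/13 = 1156/13.
Since d² > r², the line lies outside the circle.

0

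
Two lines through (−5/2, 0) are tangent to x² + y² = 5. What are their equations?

A line y − (0) = m(x − (−5/2)) is tangent when its distance from (0, 0) is √5:
(5/2m − (0))² = 5(m² + 1)
m² − 4 = 0, so m = −2 or m = 2.
Through (−5/2, 0) these give 2x + y = −5 and 2x − y = −5.

2x + y = −5 and 2x − y = −5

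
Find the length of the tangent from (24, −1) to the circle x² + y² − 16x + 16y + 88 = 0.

The centre is (8, −8) and r = 2√10. The square of the distance from P to the centre is 256 + 49 = 305.
Power of the point: PT² = |PO|² − r² = 265, so PT = √265.

√265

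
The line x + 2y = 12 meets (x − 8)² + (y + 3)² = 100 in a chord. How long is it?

The distance from (8, −3) to the line is 10/√5, and r² = 100.
Half the chord is √(r² − d²) = √(80), so the full chord is 8√5.

8√5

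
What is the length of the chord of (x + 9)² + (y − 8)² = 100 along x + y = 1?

From the line, y = −x + 1. Substituting:
2x² + 32x + 30 = 0  ⟹  x² + 16x + 15 = 0
x = −1 or x = −15, giving (−1, 2) and (−15, 16).
Chord length = distance between (−1, 2) and (−15, 16) = √392 = 14√2.

14√2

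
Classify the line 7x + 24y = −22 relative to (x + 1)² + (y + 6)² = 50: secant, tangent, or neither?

Centre (−1, −6), r² = 50. Distance² from centre to line = (−129)²/625 = 16641/625.
Since d² < r², the line cuts the circle twice.

secant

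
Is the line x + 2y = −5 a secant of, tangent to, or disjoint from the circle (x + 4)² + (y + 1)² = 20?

secant

Substituting the line into the circle gives 5x² + 38x − 7 = 0.
Discriminant = (38)² − 4·5·(−7) = 1584 > 0.
Two real roots: the line is a secant.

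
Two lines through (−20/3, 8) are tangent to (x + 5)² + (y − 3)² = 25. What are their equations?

A line y − (8) = m(x − (−20/3)) is tangent when its distance from (−5, 3) is 5:
(5/3m − (−5))² = 25(m² + 1)
4m² − 3m = 0, so m = 3/4 or m = 0.
With m = 3/4: 3x − 4y = −52. With m = 0: y = 8.

3x − 4y = −52 and y = 8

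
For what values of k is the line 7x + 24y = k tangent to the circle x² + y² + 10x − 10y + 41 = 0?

For a tangent, require d(centre, line) = r = 3.
|7·(−5) + 24·5 − k| / √625 = 3
|k − (85)| = 3·25, so k = 160 or k = 10.

k = 10 or k = 160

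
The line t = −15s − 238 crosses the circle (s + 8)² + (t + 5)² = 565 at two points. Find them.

(−17, 17) and (−14, −28)

Express t = −15s − 238 and substitute into the circle:
226s² + 7006s + 53788 = 0  ⟹  s² + 31s + 238 = 0
s = −14 or s = −17, giving (−14, −28) and (−17, 17).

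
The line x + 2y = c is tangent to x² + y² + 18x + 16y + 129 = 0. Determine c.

Tangency holds when the distance from the centre (−9, −8) to the line equals the radius 4:
|1·(−9) + 2·(−8) − c| / √5 = 4
|c − (−25)| = 4√5.

c = −25 ± 4√5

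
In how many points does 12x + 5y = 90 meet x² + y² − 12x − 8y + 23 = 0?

2

Substituting the line into the circle gives 169x² − 1980x + 5075 = 0.
Δ = 3920400 − 3430700 = 489700.
Two real roots: the line is a secant.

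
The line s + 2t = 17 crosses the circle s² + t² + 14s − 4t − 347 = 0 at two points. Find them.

Substitute t = (17 − s)/2:
5s² + 30s − 1235 = 0  ⟹  s² + 6s − 247 = 0
s = 13 or s = −19, giving (13, 2) and (−19, 18).

(−19, 18) and (13, 2)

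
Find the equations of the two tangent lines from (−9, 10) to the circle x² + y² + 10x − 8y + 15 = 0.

Write the tangent as mx − y + (10 − m·(−9)) = 0 and set its distance from the centre to √26:
[m·(4) − (−6)]² = 26(m² + 1)
5m² − 24m − 5 = 0, so m = 5 or m = −1/5.
Through (−9, 10) these give 5x − y = −55 and x + 5y = 41.

5x − y = −55 and x + 5y = 41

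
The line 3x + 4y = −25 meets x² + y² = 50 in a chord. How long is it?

Centre (0, 0), r² = 50. Perpendicular distance d from centre to line = |25| / √25 = 25/√25.
Half the chord is √(r² − d²) = √(25), so the full chord is 10.

10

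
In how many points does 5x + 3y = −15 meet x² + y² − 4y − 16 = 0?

2

d² = (5·0 + 3·2 − (−15))²/34 = 441/34; r² = 20.
Since d² < r², the line cuts the circle twice.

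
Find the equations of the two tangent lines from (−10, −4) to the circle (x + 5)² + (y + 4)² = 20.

2x + y = −24 and 2x − y = −16

A line y − (−4) = m(x − (−10)) is tangent when its distance from (−5, −4) is 2√5:
(5m − (0))² = 20(m² + 1)
m² − 4 = 0, so m = −2 or m = 2.
With m = −2: 2x + y = −24. With m = 2: 2x − y = −16.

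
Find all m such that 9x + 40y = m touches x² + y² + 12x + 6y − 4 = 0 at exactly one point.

m = −461 or m = 113

The line touches the circle iff its distance from (−6, −3) is 7:
|9·(−6) + 40·(−3) − m| / √1681 = 7
|m − (−174)| = 7·41, so m = 113 or m = −461.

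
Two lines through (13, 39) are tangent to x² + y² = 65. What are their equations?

7x − 4y = −65 and 8x − y = 65

A line y − (39) = m(x − (13)) is tangent when its distance from (0, 0) is √65:
[m·(−13) − (−39)]² = 65(m² + 1)
4m² − 39m + 56 = 0, so m = 7/4 or m = 8.
Through (13, 39) these give 7x − 4y = −65 and 8x − y = 65.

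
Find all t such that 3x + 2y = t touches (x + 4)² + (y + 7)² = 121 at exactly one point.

t = −26 ± 11√13

Tangency holds when the distance from the centre (−4, −7) to the line equals the radius 11:
|3·(−4) + 2·(−7) − t| / √13 = 11
|t − (−26)| = 11√13.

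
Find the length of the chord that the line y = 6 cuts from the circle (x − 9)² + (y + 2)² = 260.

28

Substitute y = 6:
x² − 18x − 115 = 0
x = 23 or x = −5, giving (23, 6) and (−5, 6).
Chord length = distance between (23, 6) and (−5, 6) = √784 = 28.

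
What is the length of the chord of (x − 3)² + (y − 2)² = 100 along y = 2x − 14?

The distance from (3, 2) to the line is 10/√5, and r² = 100.
Half the chord is √(r² − d²) = √(80), so the full chord is 8√5.

8√5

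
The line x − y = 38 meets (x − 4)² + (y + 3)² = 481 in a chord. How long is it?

Centre (4, −3), r² = 481. Perpendicular distance d from centre to line = |−31| / √2 = 31/√2.
Half the chord is √(r² − d²) = √(1/2), so the full chord is √2.

√2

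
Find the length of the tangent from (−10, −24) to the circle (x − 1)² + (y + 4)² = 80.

The centre is (1, −4) and r = 4√5. The square of the distance from P to the centre is 121 + 400 = 521.
The tangent meets the radius at right angles, so tangent² = |PO|² − r² = 521 − 80 = 441.

21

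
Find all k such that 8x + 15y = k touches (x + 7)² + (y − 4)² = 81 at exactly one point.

The line touches the circle iff its distance from (−7, 4) is 9:
|8·(−7) + 15·4 − k| / √289 = 9
|k − (4)| = 9·17, so k = 157 or k = −149.

k = −149 or k = 157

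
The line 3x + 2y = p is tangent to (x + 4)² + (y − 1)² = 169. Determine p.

p = −10 ± 13√13

Tangency holds when the distance from the centre (−4, 1) to the line equals the radius 13:
|3·(−4) + 2·1 − p| / √13 = 13
|p − (−10)| = 13√13.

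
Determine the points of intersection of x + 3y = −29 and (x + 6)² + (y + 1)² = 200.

Express y = (−29 − x)/3 and substitute into the circle:
10x² + 160x − 800 = 0  ⟹  x² + 16x − 80 = 0
x = 4 or x = −20, giving (4, −11) and (−20, −3).

(−20, −3) and (4, −11)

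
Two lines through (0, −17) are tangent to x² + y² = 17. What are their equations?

4x − y = 17 and 4x + y = −17

Write the tangent as mx − y + (−17 − m·(0)) = 0 and set its distance from the centre to √17:
[m·(0) − (17)]² = 17(m² + 1)
m² − 16 = 0, so m = 4 or m = −4.
Through (0, −17) these give 4x − y = 17 and 4x + y = −17.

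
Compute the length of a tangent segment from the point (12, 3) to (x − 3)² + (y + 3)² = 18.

Centre (3, −3), r² = 18. |PO|² = (9)² + (6)² = 117.
The tangent meets the radius at right angles, so tangent² = |PO|² − r² = 117 − 18 = 99.

3√11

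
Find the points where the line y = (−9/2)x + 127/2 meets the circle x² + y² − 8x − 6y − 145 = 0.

Express y = (127 − 9x)/2 and substitute into the circle:
85x² − 2210x + 14025 = 0  ⟹  x² − 26x + 165 = 0
x = 15 or x = 11, giving (15, −4) and (11, 14).

(11, 14) and (15, −4)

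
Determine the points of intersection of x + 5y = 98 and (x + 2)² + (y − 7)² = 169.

(−2, 20) and (3, 19)

Substitute y = (98 − x)/5:
26x² − 26x − 156 = 0  ⟹  x² − x − 6 = 0
x = 3 or x = −2, giving (3, 19) and (−2, 20).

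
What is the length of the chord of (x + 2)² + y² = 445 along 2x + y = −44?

10√5

Express y = −2x − 44 and substitute into the circle:
5x² + 180x + 1495 = 0  ⟹  x² + 36x + 299 = 0
x = −13 or x = −23, giving (−13, −18) and (−23, 2).
|(−13, −18) − (−23, 2)| = √((10)² + (−20)²) = 10√5.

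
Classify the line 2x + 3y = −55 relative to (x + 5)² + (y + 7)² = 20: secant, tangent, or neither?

Substituting the line into the circle gives 13x² + 226x + 1201 = 0.
Discriminant = (226)² − 4·13·(1201) = −11376 < 0.
No real roots: the line does not meet the circle.

neither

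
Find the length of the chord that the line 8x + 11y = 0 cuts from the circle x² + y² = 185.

2√185

The distance from (0, 0) to the line is 0/√185, and r² = 185.
Half the chord is √(r² − d²) = √(185), so the full chord is 2√185.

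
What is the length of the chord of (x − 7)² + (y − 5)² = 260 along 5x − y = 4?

Substitute y = 5x − 4:
26x² − 104x − 130 = 0  ⟹  x² − 4x − 5 = 0
x = 5 or x = −1, giving (5, 21) and (−1, −9).
|(5, 21) − (−1, −9)| = √((6)² + (30)²) = 6√26.

6√26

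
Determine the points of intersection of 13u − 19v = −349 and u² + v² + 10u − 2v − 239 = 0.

Substitute v = (349 + 13u)/19:
530u² + 12190u + 22260 = 0  ⟹  u² + 23u + 42 = 0
u = −2 or u = −21, giving (−2, 17) and (−21, 4).

(−21, 4) and (−2, 17)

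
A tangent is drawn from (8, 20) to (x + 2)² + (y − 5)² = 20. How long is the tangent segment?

√305

The centre is (−2, 5) and r = 2√5. The square of the distance from P to the centre is 100 + 225 = 325.
The tangent meets the radius at right angles, so tangent² = |PO|² − r² = 325 − 20 = 305.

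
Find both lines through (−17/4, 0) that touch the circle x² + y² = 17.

A line y − (0) = m(x − (−17/4)) is tangent when its distance from (0, 0) is √17:
[m·(17/4) − (0)]² = 17(m² + 1)
m² − 16 = 0, so m = −4 or m = 4.
Through (−17/4, 0) these give 4x + y = −17 and 4x − y = −17.

4x + y = −17 and 4x − y = −17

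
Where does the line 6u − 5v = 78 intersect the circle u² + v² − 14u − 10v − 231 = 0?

(3, −12) and (23, 12)

From the line, v = (−78 + 6u)/5. Substituting:
61u² − 1586u + 4209 = 0  ⟹  u² − 26u + 69 = 0
u = 23 or u = 3, giving (23, 12) and (3, −12).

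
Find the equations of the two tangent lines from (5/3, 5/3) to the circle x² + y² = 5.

Write the tangent as mx − y + (5/3 − m·(5/3)) = 0 and set its distance from the centre to √5:
[m·(−5/3) − (−5/3)]² = 5(m² + 1)
2m² + 5m + 2 = 0, so m = −2 or m = −1/2.
With m = −2: 2x + y = 5. With m = −1/2: x + 2y = 5.

2x + y = 5 and x + 2y = 5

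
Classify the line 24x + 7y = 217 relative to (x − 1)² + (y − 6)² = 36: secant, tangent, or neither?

neither

Centre (1, 6), r² = 36. Distance² from centre to line = (−151)²/625 = 22801/625.
Since d² > r², the line lies outside the circle.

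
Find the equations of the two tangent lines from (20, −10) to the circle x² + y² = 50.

A line y − (−10) = m(x − (20)) is tangent when its distance from (0, 0) is 5√2:
(−20m − (10))² = 50(m² + 1)
7m² + 8m + 1 = 0, so m = −1 or m = −1/7.
Through (20, −10) these give x + y = 10 and x + 7y = −50.

x + y = 10 and x + 7y = −50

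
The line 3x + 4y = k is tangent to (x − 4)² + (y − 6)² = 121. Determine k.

k = −19 or k = 91

For a tangent, require d(centre, line) = r = 11.
|3·4 + 4·6 − k| / √25 = 11
|k − (36)| = 11·5, so k = 91 or k = −19.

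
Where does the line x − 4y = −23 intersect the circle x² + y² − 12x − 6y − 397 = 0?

(−15, 2) and (25, 12)

Express y = (23 + x)/4 and substitute into the circle:
17x² − 170x − 6375 = 0  ⟹  x² − 10x − 375 = 0
x = 25 or x = −15, giving (25, 12) and (−15, 2).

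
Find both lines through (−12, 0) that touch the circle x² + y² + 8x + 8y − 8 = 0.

x − 3y = −12 and 3x + y = −36

Let a tangent through (−12, 0) have slope m. Its distance from (−4, −4) must equal 2√10:
[m·(8) − (−4)]² = 40(m² + 1)
3m² + 8m − 3 = 0, so m = 1/3 or m = −3.
Through (−12, 0) these give x − 3y = −12 and 3x + y = −36.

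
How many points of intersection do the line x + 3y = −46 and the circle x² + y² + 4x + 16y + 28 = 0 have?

1

Centre (−2, −8), r² = 40. Distance² from centre to line = (20)²/10 = 40.
Since d² = r², the line is tangent.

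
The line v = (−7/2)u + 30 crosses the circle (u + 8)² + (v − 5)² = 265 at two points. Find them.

(4, 16) and (8, 2)

From the line, v = (60 − 7u)/2. Substituting:
53u² − 636u + 1696 = 0  ⟹  u² − 12u + 32 = 0
u = 8 or u = 4, giving (8, 2) and (4, 16).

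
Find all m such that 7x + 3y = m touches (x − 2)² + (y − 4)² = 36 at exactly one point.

The line touches the circle iff its distance from (2, 4) is 6:
|7·2 + 3·4 − m| / √58 = 6
|m − (26)| = 6√58.

m = 26 ± 6√58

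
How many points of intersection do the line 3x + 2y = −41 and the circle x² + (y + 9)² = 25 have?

0

d² = (3·0 + 2·(−9) − (−41))²/13 = 529/13; r² = 25.
Since d² > r², the line lies outside the circle.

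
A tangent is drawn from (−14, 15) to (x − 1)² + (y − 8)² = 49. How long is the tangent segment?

Centre (1, 8), r² = 49. |PO|² = (−15)² + (7)² = 274.
The tangent meets the radius at right angles, so tangent² = |PO|² − r² = 274 − 49 = 225.

15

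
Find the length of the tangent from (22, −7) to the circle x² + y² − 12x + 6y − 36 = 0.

√191

The centre is (6, −3) and r = 9. The square of the distance from P to the centre is 256 + 16 = 272.
By the tangent–radius right angle, tangent length = √(|PO|² − r²) = √191.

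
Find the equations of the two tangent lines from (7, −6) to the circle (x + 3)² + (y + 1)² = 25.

A line y − (−6) = m(x − (7)) is tangent when its distance from (−3, −1) is 5:
(−10m − (5))² = 25(m² + 1)
3m² + 4m = 0, so m = −4/3 or m = 0.
With m = −4/3: 4x + 3y = 10. With m = 0: y = −6.

4x + 3y = 10 and y = −6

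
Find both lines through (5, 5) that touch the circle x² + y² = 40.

A line y − (5) = m(x − (5)) is tangent when its distance from (0, 0) is 2√10:
(−5m − (−5))² = 40(m² + 1)
3m² + 10m + 3 = 0, so m = −1/3 or m = −3.
Through (5, 5) these give x + 3y = 20 and 3x + y = 20.

x + 3y = 20 and 3x + y = 20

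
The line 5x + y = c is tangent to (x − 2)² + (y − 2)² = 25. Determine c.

c = 12 ± 5√26

The line touches the circle iff its distance from (2, 2) is 5:
|5·2 + 1·2 − c| / √26 = 5
|c − (12)| = 5√26.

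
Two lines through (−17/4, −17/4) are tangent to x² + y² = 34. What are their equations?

5x + 3y = −34 and 3x + 5y = −34

Let a tangent through (−17/4, −17/4) have slope m. Its distance from (0, 0) must equal √34:
[m·(17/4) − (17/4)]² = 34(m² + 1)
15m² + 34m + 15 = 0, so m = −5/3 or m = −3/5.
With m = −5/3: 5x + 3y = −34. With m = −3/5: 3x + 5y = −34.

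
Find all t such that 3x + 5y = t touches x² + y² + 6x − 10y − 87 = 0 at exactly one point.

t = 16 ± 11√34

Tangency holds when the distance from the centre (−3, 5) to the line equals the radius 11:
|3·(−3) + 5·5 − t| / √34 = 11
|t − (16)| = 11√34.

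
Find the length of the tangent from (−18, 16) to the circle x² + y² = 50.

√530

The centre is (0, 0) and r = 5√2. The square of the distance from P to the centre is 324 + 256 = 580.
By the tangent–radius right angle, tangent length = √(|PO|² − r²) = √530.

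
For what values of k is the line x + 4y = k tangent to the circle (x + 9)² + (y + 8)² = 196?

k = −41 ± 14√17

The line touches the circle iff its distance from (−9, −8) is 14:
|1·(−9) + 4·(−8) − k| / √17 = 14
|k − (−41)| = 14√17.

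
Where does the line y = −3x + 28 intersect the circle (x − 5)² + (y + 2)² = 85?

Express y = −3x + 28 and substitute into the circle:
10x² − 190x + 840 = 0  ⟹  x² − 19x + 84 = 0
x = 12 or x = 7, giving (12, −8) and (7, 7).

(7, 7) and (12, −8)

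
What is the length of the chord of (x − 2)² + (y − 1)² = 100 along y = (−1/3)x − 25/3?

Express y = (−25 − x)/3 and substitute into the circle:
10x² + 20x − 80 = 0  ⟹  x² + 2x − 8 = 0
x = 2 or x = −4, giving (2, −9) and (−4, −7).
|(2, −9) − (−4, −7)| = √((6)² + (−2)²) = 2√10.

2√10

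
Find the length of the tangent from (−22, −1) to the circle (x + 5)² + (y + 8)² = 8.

√330

The centre is (−5, −8) and r = 2√2. The square of the distance from P to the centre is 289 + 49 = 338.
Power of the point: PT² = |PO|² − r² = 330, so PT = √330.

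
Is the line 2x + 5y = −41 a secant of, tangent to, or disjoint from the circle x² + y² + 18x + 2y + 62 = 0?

Substituting the line into the circle gives 29x² + 594x + 2821 = 0.
Discriminant = (594)² − 4·29·(2821) = 25600 > 0.
Two real roots: the line is a secant.

secant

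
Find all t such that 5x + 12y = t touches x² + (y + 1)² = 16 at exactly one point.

The line touches the circle iff its distance from (0, −1) is 4:
|5·0 + 12·(−1) − t| / √169 = 4
|t − (−12)| = 4·13, so t = 40 or t = −64.

t = −64 or t = 40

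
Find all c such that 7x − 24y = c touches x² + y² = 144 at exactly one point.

c = −300 or c = 300

For a tangent, require d(centre, line) = r = 12.
|7·0 − 24·0 − c| / √625 = 12
|c| = 12·25, so c = 300 or c = −300.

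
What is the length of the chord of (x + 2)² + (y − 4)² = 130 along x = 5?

18

Centre (−2, 4), r² = 130. Perpendicular distance d from centre to line = |−7| / √1 = 7.
Half the chord is √(r² − d²) = √(81), so the full chord is 18.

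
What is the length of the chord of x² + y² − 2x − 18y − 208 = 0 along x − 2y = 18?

6√5

From the line, y = (−18 + x)/2. Substituting:
5x² − 80x + 140 = 0  ⟹  x² − 16x + 28 = 0
x = 14 or x = 2, giving (14, −2) and (2, −8).
Chord length = distance between (14, −2) and (2, −8) = √180 = 6√5.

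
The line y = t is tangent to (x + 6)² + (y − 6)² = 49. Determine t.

For a tangent, require d(centre, line) = r = 7.
|0·(−6) + 1·6 − t| / √1 = 7
|t − (6)| = 7, so t = 13 or t = −1.

t = −1 or t = 13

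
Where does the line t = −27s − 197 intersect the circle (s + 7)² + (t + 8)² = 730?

(−8, 19) and (−6, −35)

Substitute t = −27s − 197:
730s² + 10220s + 35040 = 0  ⟹  s² + 14s + 48 = 0
s = −6 or s = −8, giving (−6, −35) and (−8, 19).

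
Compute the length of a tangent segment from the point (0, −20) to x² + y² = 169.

Centre (0, 0), r² = 169. |PO|² = (0)² + (−20)² = 400.
By the tangent–radius right angle, tangent length = √(|PO|² − r²) = √231.

√231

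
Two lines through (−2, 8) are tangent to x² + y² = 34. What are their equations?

5x − 3y = −34 and 3x + 5y = 34

A line y − (8) = m(x − (−2)) is tangent when its distance from (0, 0) is √34:
[m·(2) − (−8)]² = 34(m² + 1)
15m² − 16m − 15 = 0, so m = 5/3 or m = −3/5.
Through (−2, 8) these give 5x − 3y = −34 and 3x + 5y = 34.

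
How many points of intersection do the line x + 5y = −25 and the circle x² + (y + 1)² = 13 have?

Substituting the line into the circle gives 26x² + 40x + 75 = 0.
Discriminant = (40)² − 4·26·(75) = −6200 < 0.
No real roots: the line does not meet the circle.

0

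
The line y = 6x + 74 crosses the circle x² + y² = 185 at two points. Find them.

(−13, −4) and (−11, 8)

Express y = 6x + 74 and substitute into the circle:
37x² + 888x + 5291 = 0  ⟹  x² + 24x + 143 = 0
x = −11 or x = −13, giving (−11, 8) and (−13, −4).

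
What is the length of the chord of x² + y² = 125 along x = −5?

The line gives x = −5. Substituting into the circle:
y² − 100 = 0
y = 10 or y = −10, giving (−5, 10) and (−5, −10).
|(−5, 10) − (−5, −10)| = √((0)² + (20)²) = 20.

20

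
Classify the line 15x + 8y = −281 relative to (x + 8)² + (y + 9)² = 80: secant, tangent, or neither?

secant

Substituting the line into the circle gives 289x² + 7294x + 42657 = 0.
Discriminant = (7294)² − 4·289·(42657) = 3890944 > 0.
Two real roots: the line is a secant.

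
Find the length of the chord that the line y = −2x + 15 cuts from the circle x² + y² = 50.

2√5

The distance from (0, 0) to the line is 15/√5, and r² = 50.
Half the chord is √(r² − d²) = √(5), so the full chord is 2√5.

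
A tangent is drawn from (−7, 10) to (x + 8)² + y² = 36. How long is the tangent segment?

With centre O = (−8, 0), |OP|² = 101 and r² = 36.
By the tangent–radius right angle, tangent length = √(|PO|² − r²) = √65.

√65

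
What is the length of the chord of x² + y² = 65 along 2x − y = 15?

Substitute y = 2x − 15:
5x² − 60x + 160 = 0  ⟹  x² − 12x + 32 = 0
x = 8 or x = 4, giving (8, 1) and (4, −7).
|(8, 1) − (4, −7)| = √((4)² + (8)²) = 4√5.

4√5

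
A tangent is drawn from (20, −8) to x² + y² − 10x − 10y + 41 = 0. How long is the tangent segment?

√385

The centre is (5, 5) and r = 3. The square of the distance from P to the centre is 225 + 169 = 394.
The tangent meets the radius at right angles, so tangent² = |PO|² − r² = 394 − 9 = 385.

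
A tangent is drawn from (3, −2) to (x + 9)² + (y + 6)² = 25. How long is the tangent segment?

The centre is (−9, −6) and r = 5. The square of the distance from P to the centre is 144 + 16 = 160.
The tangent meets the radius at right angles, so tangent² = |PO|² − r² = 160 − 25 = 135.

3√15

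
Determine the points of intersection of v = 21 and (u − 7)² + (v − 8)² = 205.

From the line, v = 21. Substituting:
u² − 14u + 13 = 0
u = 13 or u = 1, giving (13, 21) and (1, 21).

(1, 21) and (13, 21)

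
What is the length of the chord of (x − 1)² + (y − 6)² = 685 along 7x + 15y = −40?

Centre (1, 6), r² = 685. Perpendicular distance d from centre to line = |137| / √274 = 137/√274.
Half the chord is √(r² − d²) = √(1233/2), so the full chord is 3√274.

3√274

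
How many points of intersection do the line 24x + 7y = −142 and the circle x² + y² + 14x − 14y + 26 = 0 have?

2

Substituting the line into the circle gives 625x² + 9854x + 35354 = 0.
Δ = 97101316 − 88385000 = 8716316.
Two real roots: the line is a secant.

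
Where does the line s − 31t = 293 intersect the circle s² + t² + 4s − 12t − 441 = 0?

(−17, −10) and (14, −9)

Express t = (−293 + s)/31 and substitute into the circle:
962s² + 2886s − 228956 = 0  ⟹  s² + 3s − 238 = 0
s = 14 or s = −17, giving (14, −9) and (−17, −10).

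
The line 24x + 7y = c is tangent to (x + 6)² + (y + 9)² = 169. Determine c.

The line touches the circle iff its distance from (−6, −9) is 13:
|24·(−6) + 7·(−9) − c| / √625 = 13
|c − (−207)| = 13·25, so c = 118 or c = −532.

c = −532 or c = 118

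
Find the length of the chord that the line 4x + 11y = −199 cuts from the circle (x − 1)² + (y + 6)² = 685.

Substitute y = (−199 − 4x)/11:
137x² + 822x − 65075 = 0  ⟹  x² + 6x − 475 = 0
x = 19 or x = −25, giving (19, −25) and (−25, −9).
|(19, −25) − (−25, −9)| = √((44)² + (−16)²) = 4√137.

4√137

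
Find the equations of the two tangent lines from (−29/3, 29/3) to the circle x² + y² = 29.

Let a tangent through (−29/3, 29/3) have slope m. Its distance from (0, 0) must equal √29:
(29/3m − (−29/3))² = 29(m² + 1)
10m² + 29m + 10 = 0, so m = −5/2 or m = −2/5.
Through (−29/3, 29/3) these give 5x + 2y = −29 and 2x + 5y = 29.

5x + 2y = −29 and 2x + 5y = 29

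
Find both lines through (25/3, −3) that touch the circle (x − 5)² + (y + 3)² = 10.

Let a tangent through (25/3, −3) have slope m. Its distance from (5, −3) must equal √10:
(−10/3m − (0))² = 10(m² + 1)
m² − 9 = 0, so m = −3 or m = 3.
Through (25/3, −3) these give 3x + y = 22 and 3x − y = 28.

3x + y = 22 and 3x − y = 28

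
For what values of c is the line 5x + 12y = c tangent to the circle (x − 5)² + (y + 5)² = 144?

Tangency holds when the distance from the centre (5, −5) to the line equals the radius 12:
|5·5 + 12·(−5) − c| / √169 = 12
|c − (−35)| = 12·13, so c = 121 or c = −191.

c = −191 or c = 121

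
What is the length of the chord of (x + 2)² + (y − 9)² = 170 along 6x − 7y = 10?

Centre (−2, 9), r² = 170. Perpendicular distance d from centre to line = |−85| / √85 = 85/√85.
Half the chord is √(r² − d²) = √(85), so the full chord is 2√85.

2√85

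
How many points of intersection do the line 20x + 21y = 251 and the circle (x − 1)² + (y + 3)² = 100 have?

0

Substituting the line into the circle gives 841x² − 13442x + 54937 = 0.
Discriminant = (−13442)² − 4·841·(54937) = −4120704 < 0.
No real roots: the line does not meet the circle.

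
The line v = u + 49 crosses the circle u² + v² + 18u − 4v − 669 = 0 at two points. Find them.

(−32, 17) and (−24, 25)

From the line, v = u + 49. Substituting:
2u² + 112u + 1536 = 0  ⟹  u² + 56u + 768 = 0
u = −24 or u = −32, giving (−24, 25) and (−32, 17).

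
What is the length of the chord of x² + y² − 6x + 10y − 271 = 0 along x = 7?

34

The line gives x = 7. Substituting into the circle:
y² + 10y − 264 = 0
y = 12 or y = −22, giving (7, 12) and (7, −22).
Chord length = distance between (7, 12) and (7, −22) = √1156 = 34.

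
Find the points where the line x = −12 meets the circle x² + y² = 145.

(−12, −1) and (−12, 1)

The line gives x = −12. Substituting into the circle:
y² − 1 = 0
y = 1 or y = −1, giving (−12, 1) and (−12, −1).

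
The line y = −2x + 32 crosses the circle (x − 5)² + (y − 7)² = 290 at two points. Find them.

(4, 24) and (18, −4)

From the line, y = −2x + 32. Substituting:
5x² − 110x + 360 = 0  ⟹  x² − 22x + 72 = 0
x = 18 or x = 4, giving (18, −4) and (4, 24).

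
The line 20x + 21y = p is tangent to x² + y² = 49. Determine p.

p = −203 or p = 203

For a tangent, require d(centre, line) = r = 7.
|20·0 + 21·0 − p| / √841 = 7
|p| = 7·29, so p = 203 or p = −203.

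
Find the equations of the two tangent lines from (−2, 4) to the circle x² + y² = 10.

Let a tangent through (−2, 4) have slope m. Its distance from (0, 0) must equal √10:
[m·(2) − (−4)]² = 10(m² + 1)
3m² − 8m − 3 = 0, so m = 3 or m = −1/3.
Through (−2, 4) these give 3x − y = −10 and x + 3y = 10.

3x − y = −10 and x + 3y = 10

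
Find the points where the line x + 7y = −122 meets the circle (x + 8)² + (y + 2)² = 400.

Substitute y = (−122 − x)/7:
50x² + 1000x − 4800 = 0  ⟹  x² + 20x − 96 = 0
x = 4 or x = −24, giving (4, −18) and (−24, −14).

(−24, −14) and (4, −18)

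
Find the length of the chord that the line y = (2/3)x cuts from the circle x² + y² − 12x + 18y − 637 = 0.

14√13

From the line, y = (2x)/3. Substituting:
13x² − 5733 = 0  ⟹  x² − 441 = 0
x = 21 or x = −21, giving (21, 14) and (−21, −14).
Chord length = distance between (21, 14) and (−21, −14) = √2548 = 14√13.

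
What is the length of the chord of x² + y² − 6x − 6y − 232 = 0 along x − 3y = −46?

6√10

Substitute y = (46 + x)/3:
10x² + 20x − 800 = 0  ⟹  x² + 2x − 80 = 0
x = 8 or x = −10, giving (8, 18) and (−10, 12).
|(8, 18) − (−10, 12)| = √((18)² + (6)²) = 6√10.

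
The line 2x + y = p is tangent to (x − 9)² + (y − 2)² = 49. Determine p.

For a tangent, require d(centre, line) = r = 7.
|2·9 + 1·2 − p| / √5 = 7
|p − (20)| = 7√5.

p = 20 ± 7√5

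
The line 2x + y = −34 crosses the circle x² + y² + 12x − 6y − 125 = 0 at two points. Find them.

(−19, 4) and (−13, −8)

From the line, y = −2x − 34. Substituting:
5x² + 160x + 1235 = 0  ⟹  x² + 32x + 247 = 0
x = −13 or x = −19, giving (−13, −8) and (−19, 4).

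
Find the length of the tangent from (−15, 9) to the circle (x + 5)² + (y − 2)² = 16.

Centre (−5, 2), r² = 16. |PO|² = (−10)² + (7)² = 149.
The tangent meets the radius at right angles, so tangent² = |PO|² − r² = 149 − 16 = 133.

√133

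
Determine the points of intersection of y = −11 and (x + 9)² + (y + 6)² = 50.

Substitute y = −11:
x² + 18x + 56 = 0
x = −4 or x = −14, giving (−4, −11) and (−14, −11).

(−14, −11) and (−4, −11)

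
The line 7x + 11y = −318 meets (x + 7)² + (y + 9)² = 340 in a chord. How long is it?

2√170

Centre (−7, −9), r² = 340. Perpendicular distance d from centre to line = |170| / √170 = 170/√170.
Half the chord is √(r² − d²) = √(170), so the full chord is 2√170.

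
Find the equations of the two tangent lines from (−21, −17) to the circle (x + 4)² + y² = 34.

Let a tangent through (−21, −17) have slope m. Its distance from (−4, 0) must equal √34:
[m·(17) − (17)]² = 34(m² + 1)
15m² − 34m + 15 = 0, so m = 5/3 or m = 3/5.
With m = 5/3: 5x − 3y = −54. With m = 3/5: 3x − 5y = 22.

5x − 3y = −54 and 3x − 5y = 22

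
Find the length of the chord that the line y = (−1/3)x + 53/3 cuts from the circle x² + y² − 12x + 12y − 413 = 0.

5√10

The distance from (6, −6) to the line is 65/√10, and r² = 485.
Chord = 2√(r² − d²) = 2·√(125/2) = 5√10.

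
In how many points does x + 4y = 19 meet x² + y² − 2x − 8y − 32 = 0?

Centre (1, 4), r² = 49. Distance² from centre to line = (−2)²/17 = 4/17.
Since d² < r², the line cuts the circle twice.

2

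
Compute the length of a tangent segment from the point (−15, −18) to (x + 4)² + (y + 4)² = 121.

14

The centre is (−4, −4) and r = 11. The square of the distance from P to the centre is 121 + 196 = 317.
Power of the point: PT² = |PO|² − r² = 196, so PT = 14.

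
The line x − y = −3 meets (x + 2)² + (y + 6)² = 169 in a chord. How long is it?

The distance from (−2, −6) to the line is 7/√2, and r² = 169.
Chord = 2√(r² − d²) = 2·√(289/2) = 17√2.

17√2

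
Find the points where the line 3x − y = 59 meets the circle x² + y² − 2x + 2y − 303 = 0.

Substitute y = 3x − 59:
10x² − 350x + 3060 = 0  ⟹  x² − 35x + 306 = 0
x = 18 or x = 17, giving (18, −5) and (17, −8).

(17, −8) and (18, −5)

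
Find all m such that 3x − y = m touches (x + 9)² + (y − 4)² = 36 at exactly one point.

m = −31 ± 6√10

For a tangent, require d(centre, line) = r = 6.
|3·(−9) − 1·4 − m| / √10 = 6
|m − (−31)| = 6√10.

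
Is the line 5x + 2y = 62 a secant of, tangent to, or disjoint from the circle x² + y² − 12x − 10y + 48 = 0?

Substituting the line into the circle gives 29x² − 568x + 2796 = 0.
Discriminant = (−568)² − 4·29·(2796) = −1712 < 0.
No real roots: the line does not meet the circle.

disjoint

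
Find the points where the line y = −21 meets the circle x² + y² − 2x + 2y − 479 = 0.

Express y = −21 and substitute into the circle:
x² − 2x − 80 = 0
x = 10 or x = −8, giving (10, −21) and (−8, −21).

(−8, −21) and (10, −21)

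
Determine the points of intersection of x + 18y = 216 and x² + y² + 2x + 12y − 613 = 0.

(−18, 13) and (18, 11)

Express y = (216 − x)/18 and substitute into the circle:
325x² − 105300 = 0  ⟹  x² − 324 = 0
x = 18 or x = −18, giving (18, 11) and (−18, 13).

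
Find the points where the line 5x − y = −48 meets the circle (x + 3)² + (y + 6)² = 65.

(−11, −7) and (−10, −2)

Express y = 5x + 48 and substitute into the circle:
26x² + 546x + 2860 = 0  ⟹  x² + 21x + 110 = 0
x = −10 or x = −11, giving (−10, −2) and (−11, −7).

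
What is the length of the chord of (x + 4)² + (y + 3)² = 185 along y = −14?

Centre (−4, −3), r² = 185. Perpendicular distance d from centre to line = |11| / √1 = 11.
Half the chord is √(r² − d²) = √(64), so the full chord is 16.

16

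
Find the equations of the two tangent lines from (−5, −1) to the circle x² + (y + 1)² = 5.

Write the tangent as mx − y + (−1 − m·(−5)) = 0 and set its distance from the centre to √5:
(5m − (0))² = 5(m² + 1)
4m² − 1 = 0, so m = 1/2 or m = −1/2.
Through (−5, −1) these give x − 2y = −3 and x + 2y = −7.

x − 2y = −3 and x + 2y = −7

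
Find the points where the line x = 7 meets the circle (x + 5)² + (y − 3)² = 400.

(7, −13) and (7, 19)

The line gives x = 7. Substituting into the circle:
y² − 6y − 247 = 0
y = 19 or y = −13, giving (7, 19) and (7, −13).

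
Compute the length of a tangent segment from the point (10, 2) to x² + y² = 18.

With centre O = (0, 0), |OP|² = 104 and r² = 18.
The tangent meets the radius at right angles, so tangent² = |PO|² − r² = 104 − 18 = 86.

√86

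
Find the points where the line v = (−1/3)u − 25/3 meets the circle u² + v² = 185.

Express v = (−25 − u)/3 and substitute into the circle:
10u² + 50u − 1040 = 0  ⟹  u² + 5u − 104 = 0
u = 8 or u = −13, giving (8, −11) and (−13, −4).

(−13, −4) and (8, −11)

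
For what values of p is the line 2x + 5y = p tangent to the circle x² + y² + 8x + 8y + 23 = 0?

p = −28 ± 3√29

Tangency holds when the distance from the centre (−4, −4) to the line equals the radius 3:
|2·(−4) + 5·(−4) − p| / √29 = 3
|p − (−28)| = 3√29.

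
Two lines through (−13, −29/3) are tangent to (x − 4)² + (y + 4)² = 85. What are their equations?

A line y − (−29/3) = m(x − (−13)) is tangent when its distance from (4, −4) is √85:
(17m − (17/3))² = 85(m² + 1)
54m² − 51m − 14 = 0, so m = 7/6 or m = −2/9.
With m = 7/6: 7x − 6y = −33. With m = −2/9: 2x + 9y = −113.

7x − 6y = −33 and 2x + 9y = −113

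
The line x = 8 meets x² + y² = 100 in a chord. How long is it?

The distance from (0, 0) to the line is 8, and r² = 100.
Chord = 2√(r² − d²) = 2·√(36) = 12.

12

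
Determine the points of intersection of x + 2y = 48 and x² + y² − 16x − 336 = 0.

Substitute y = (48 − x)/2:
5x² − 160x + 960 = 0  ⟹  x² − 32x + 192 = 0
x = 24 or x = 8, giving (24, 12) and (8, 20).

(8, 20) and (24, 12)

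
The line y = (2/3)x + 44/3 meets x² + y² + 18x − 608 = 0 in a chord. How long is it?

Substitute y = (44 + 2x)/3:
13x² + 338x − 3536 = 0  ⟹  x² + 26x − 272 = 0
x = 8 or x = −34, giving (8, 20) and (−34, −8).
|(8, 20) − (−34, −8)| = √((42)² + (28)²) = 14√13.

14√13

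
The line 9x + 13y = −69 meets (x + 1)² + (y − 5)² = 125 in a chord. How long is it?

5√10

Centre (−1, 5), r² = 125. Perpendicular distance d from centre to line = |125| / √250 = 125/√250.
Chord = 2√(r² − d²) = 2·√(125/2) = 5√10.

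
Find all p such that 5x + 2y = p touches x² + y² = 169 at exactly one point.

Tangency holds when the distance from the centre (0, 0) to the line equals the radius 13:
|5·0 + 2·0 − p| / √29 = 13
|p| = 13√29.

p = ±13√29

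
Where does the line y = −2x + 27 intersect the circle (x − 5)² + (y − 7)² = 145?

(4, 19) and (14, −1)

Express y = −2x + 27 and substitute into the circle:
5x² − 90x + 280 = 0  ⟹  x² − 18x + 56 = 0
x = 14 or x = 4, giving (14, −1) and (4, 19).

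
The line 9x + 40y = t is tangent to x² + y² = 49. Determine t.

For a tangent, require d(centre, line) = r = 7.
|9·0 + 40·0 − t| / √1681 = 7
|t| = 7·41, so t = 287 or t = −287.

t = −287 or t = 287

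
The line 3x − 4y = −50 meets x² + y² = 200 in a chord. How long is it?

20

Centre (0, 0), r² = 200. Perpendicular distance d from centre to line = |50| / √25 = 50/√25.
Half the chord is √(r² − d²) = √(100), so the full chord is 20.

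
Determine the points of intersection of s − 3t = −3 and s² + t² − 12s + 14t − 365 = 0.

(−15, −4) and (21, 8)

From the line, t = (3 + s)/3. Substituting:
10s² − 60s − 3150 = 0  ⟹  s² − 6s − 315 = 0
s = 21 or s = −15, giving (21, 8) and (−15, −4).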